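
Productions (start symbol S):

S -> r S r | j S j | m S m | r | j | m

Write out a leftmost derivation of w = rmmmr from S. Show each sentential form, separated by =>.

S => rSr   [S -> r S r]
rSr => rmSmr   [S -> m S m]
rmSmr => rmmmr   [S -> m]

S => rSr => rmSmr => rmmmr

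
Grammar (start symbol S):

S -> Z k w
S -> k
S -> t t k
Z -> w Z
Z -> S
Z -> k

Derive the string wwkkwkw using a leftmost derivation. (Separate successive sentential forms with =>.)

S => Zkw   [S -> Z k w]
Zkw => Skw   [Z -> S]
Skw => Zkwkw   [S -> Z k w]
Zkwkw => wZkwkw   [Z -> w Z]
wZkwkw => wwZkwkw   [Z -> w Z]
wwZkwkw => wwkkwkw   [Z -> k]

S => Zkw => Skw => Zkwkw => wZkwkw => wwZkwkw => wwkkwkw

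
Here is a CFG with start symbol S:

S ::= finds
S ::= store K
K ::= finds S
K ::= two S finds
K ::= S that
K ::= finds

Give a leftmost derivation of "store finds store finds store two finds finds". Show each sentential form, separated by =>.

S => store K => store finds S => store finds store K => store finds store finds S => store finds store finds store K => store finds store finds store two S finds => store finds store finds store two finds finds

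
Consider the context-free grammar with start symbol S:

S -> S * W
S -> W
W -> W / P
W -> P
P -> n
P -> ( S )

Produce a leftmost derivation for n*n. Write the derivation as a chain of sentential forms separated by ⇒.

S ⇒ S*W   [S -> S * W]
S*W ⇒ W*W   [S -> W]
W*W ⇒ P*W   [W -> P]
P*W ⇒ n*W   [P -> n]
n*W ⇒ n*P   [W -> P]
n*P ⇒ n*n   [P -> n]

S ⇒ S*W ⇒ W*W ⇒ P*W ⇒ n*W ⇒ n*P ⇒ n*n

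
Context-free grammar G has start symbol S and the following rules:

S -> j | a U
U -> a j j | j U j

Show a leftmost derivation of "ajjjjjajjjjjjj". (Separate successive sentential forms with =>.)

S => aU   [S -> a U]
aU => ajUj   [U -> j U j]
ajUj => ajjUjj   [U -> j U j]
ajjUjj => ajjjUjjj   [U -> j U j]
ajjjUjjj => ajjjjUjjjj   [U -> j U j]
ajjjjUjjjj => ajjjjjUjjjjj   [U -> j U j]
ajjjjjUjjjjj => ajjjjjajjjjjjj   [U -> a j j]

S => aU => ajUj => ajjUjj => ajjjUjjj => ajjjjUjjjj => ajjjjjUjjjjj => ajjjjjajjjjjjj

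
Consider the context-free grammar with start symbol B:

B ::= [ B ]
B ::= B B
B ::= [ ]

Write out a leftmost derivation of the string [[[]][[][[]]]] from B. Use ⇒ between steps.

B ⇒ [B] ⇒ [BB] ⇒ [[B]B] ⇒ [[[]]B] ⇒ [[[]][B]] ⇒ [[[]][BB]] ⇒ [[[]][[]B]] ⇒ [[[]][[][B]]] ⇒ [[[]][[][[]]]]

B ⇒ [B]   [B ::= [ B ]]
[B] ⇒ [BB]   [B ::= B B]
[BB] ⇒ [[B]B]   [B ::= [ B ]]
[[B]B] ⇒ [[[]]B]   [B ::= [ ]]
[[[]]B] ⇒ [[[]][B]]   [B ::= [ B ]]
[[[]][B]] ⇒ [[[]][BB]]   [B ::= B B]
[[[]][BB]] ⇒ [[[]][[]B]]   [B ::= [ ]]
[[[]][[]B]] ⇒ [[[]][[][B]]]   [B ::= [ B ]]
[[[]][[][B]]] ⇒ [[[]][[][[]]]]   [B ::= [ ]]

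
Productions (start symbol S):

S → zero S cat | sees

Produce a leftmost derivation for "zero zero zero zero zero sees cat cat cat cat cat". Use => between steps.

S => zero S cat => zero zero S cat cat => zero zero zero S cat cat cat => zero zero zero zero S cat cat cat cat => zero zero zero zero zero S cat cat cat cat cat => zero zero zero zero zero sees cat cat cat cat cat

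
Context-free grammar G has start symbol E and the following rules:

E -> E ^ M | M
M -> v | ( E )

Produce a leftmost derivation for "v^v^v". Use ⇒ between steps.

E ⇒ E^M   [E -> E ^ M]
E^M ⇒ E^M^M   [E -> E ^ M]
E^M^M ⇒ M^M^M   [E -> M]
M^M^M ⇒ v^M^M   [M -> v]
v^M^M ⇒ v^v^M   [M -> v]
v^v^M ⇒ v^v^v   [M -> v]

E ⇒ E^M ⇒ E^M^M ⇒ M^M^M ⇒ v^M^M ⇒ v^v^M ⇒ v^v^v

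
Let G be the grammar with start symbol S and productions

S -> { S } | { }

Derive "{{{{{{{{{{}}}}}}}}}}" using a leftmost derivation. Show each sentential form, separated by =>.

S => {S} => {{S}} => {{{S}}} => {{{{S}}}} => {{{{{S}}}}} => {{{{{{S}}}}}} => {{{{{{{S}}}}}}} => {{{{{{{{S}}}}}}}} => {{{{{{{{{S}}}}}}}}} => {{{{{{{{{{}}}}}}}}}}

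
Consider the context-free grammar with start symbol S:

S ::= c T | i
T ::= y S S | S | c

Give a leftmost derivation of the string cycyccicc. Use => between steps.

S => cT => cySS => cycTS => cycySSS => cycycTSS => cycyccSS => cycycciS => cycyccicT => cycyccicc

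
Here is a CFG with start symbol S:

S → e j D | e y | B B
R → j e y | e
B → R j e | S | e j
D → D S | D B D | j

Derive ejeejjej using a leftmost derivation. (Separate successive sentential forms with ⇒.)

S ⇒ BB ⇒ SB ⇒ BBB ⇒ RjeBB ⇒ ejeBB ⇒ ejeSB ⇒ ejeejDB ⇒ ejeejjB ⇒ ejeejjej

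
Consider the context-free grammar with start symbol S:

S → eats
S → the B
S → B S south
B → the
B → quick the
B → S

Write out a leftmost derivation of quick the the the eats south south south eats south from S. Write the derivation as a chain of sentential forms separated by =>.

S => B S south => S S south => B S south S south => quick the S south S south => quick the B S south south S south => quick the the S south south S south => quick the the B S south south south S south => quick the the the S south south south S south => quick the the the eats south south south S south => quick the the the eats south south south eats south

S => B S south   [S → B S south]
B S south => S S south   [B → S]
S S south => B S south S south   [S → B S south]
B S south S south => quick the S south S south   [B → quick the]
quick the S south S south => quick the B S south south S south   [S → B S south]
quick the B S south south S south => quick the the S south south S south   [B → the]
quick the the S south south S south => quick the the B S south south south S south   [S → B S south]
quick the the B S south south south S south => quick the the the S south south south S south   [B → the]
quick the the the S south south south S south => quick the the the eats south south south S south   [S → eats]
quick the the the eats south south south S south => quick the the the eats south south south eats south   [S → eats]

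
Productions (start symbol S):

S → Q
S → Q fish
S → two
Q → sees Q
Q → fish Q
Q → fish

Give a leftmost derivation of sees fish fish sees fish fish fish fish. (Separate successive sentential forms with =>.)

S => Q => sees Q => sees fish Q => sees fish fish Q => sees fish fish sees Q => sees fish fish sees fish Q => sees fish fish sees fish fish Q => sees fish fish sees fish fish fish Q => sees fish fish sees fish fish fish fish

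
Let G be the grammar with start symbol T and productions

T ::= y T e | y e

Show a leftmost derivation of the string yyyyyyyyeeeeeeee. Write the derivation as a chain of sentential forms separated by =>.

T=>yTe=>yyTee=>yyyTeee=>yyyyTeeee=>yyyyyTeeeee=>yyyyyyTeeeeee=>yyyyyyyTeeeeeee=>yyyyyyyyeeeeeeee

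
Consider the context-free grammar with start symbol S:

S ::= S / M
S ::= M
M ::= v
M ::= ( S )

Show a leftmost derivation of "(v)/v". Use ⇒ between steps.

S ⇒ S/M ⇒ M/M ⇒ (S)/M ⇒ (M)/M ⇒ (v)/M ⇒ (v)/v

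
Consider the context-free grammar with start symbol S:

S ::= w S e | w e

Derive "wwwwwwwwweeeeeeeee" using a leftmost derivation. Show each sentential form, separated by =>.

S => wSe => wwSee => wwwSeee => wwwwSeeee => wwwwwSeeeee => wwwwwwSeeeeee => wwwwwwwSeeeeeee => wwwwwwwwSeeeeeeee => wwwwwwwwweeeeeeeee

S => wSe   [S ::= w S e]
wSe => wwSee   [S ::= w S e]
wwSee => wwwSeee   [S ::= w S e]
wwwSeee => wwwwSeeee   [S ::= w S e]
wwwwSeeee => wwwwwSeeeee   [S ::= w S e]
wwwwwSeeeee => wwwwwwSeeeeee   [S ::= w S e]
wwwwwwSeeeeee => wwwwwwwSeeeeeee   [S ::= w S e]
wwwwwwwSeeeeeee => wwwwwwwwSeeeeeeee   [S ::= w S e]
wwwwwwwwSeeeeeeee => wwwwwwwwweeeeeeeee   [S ::= w e]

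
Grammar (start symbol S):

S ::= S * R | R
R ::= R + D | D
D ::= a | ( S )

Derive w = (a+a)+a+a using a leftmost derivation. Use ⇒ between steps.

S ⇒ R   [S ::= R]
R ⇒ R+D   [R ::= R + D]
R+D ⇒ R+D+D   [R ::= R + D]
R+D+D ⇒ D+D+D   [R ::= D]
D+D+D ⇒ (S)+D+D   [D ::= ( S )]
(S)+D+D ⇒ (R)+D+D   [S ::= R]
(R)+D+D ⇒ (R+D)+D+D   [R ::= R + D]
(R+D)+D+D ⇒ (D+D)+D+D   [R ::= D]
(D+D)+D+D ⇒ (a+D)+D+D   [D ::= a]
(a+D)+D+D ⇒ (a+a)+D+D   [D ::= a]
(a+a)+D+D ⇒ (a+a)+a+D   [D ::= a]
(a+a)+a+D ⇒ (a+a)+a+a   [D ::= a]

S ⇒ R ⇒ R+D ⇒ R+D+D ⇒ D+D+D ⇒ (S)+D+D ⇒ (R)+D+D ⇒ (R+D)+D+D ⇒ (D+D)+D+D ⇒ (a+D)+D+D ⇒ (a+a)+D+D ⇒ (a+a)+a+D ⇒ (a+a)+a+a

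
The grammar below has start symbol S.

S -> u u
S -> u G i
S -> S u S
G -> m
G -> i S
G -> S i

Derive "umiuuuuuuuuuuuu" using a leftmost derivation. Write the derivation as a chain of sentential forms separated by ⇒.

S⇒SuS⇒SuSuS⇒SuSuSuS⇒SuSuSuSuS⇒uGiuSuSuSuS⇒umiuSuSuSuS⇒umiuuuuSuSuS⇒umiuuuuuuuSuS⇒umiuuuuuuuuuuS⇒umiuuuuuuuuuuuu

S ⇒ SuS   [S -> S u S]
SuS ⇒ SuSuS   [S -> S u S]
SuSuS ⇒ SuSuSuS   [S -> S u S]
SuSuSuS ⇒ SuSuSuSuS   [S -> S u S]
SuSuSuSuS ⇒ uGiuSuSuSuS   [S -> u G i]
uGiuSuSuSuS ⇒ umiuSuSuSuS   [G -> m]
umiuSuSuSuS ⇒ umiuuuuSuSuS   [S -> u u]
umiuuuuSuSuS ⇒ umiuuuuuuuSuS   [S -> u u]
umiuuuuuuuSuS ⇒ umiuuuuuuuuuuS   [S -> u u]
umiuuuuuuuuuuS ⇒ umiuuuuuuuuuuuu   [S -> u u]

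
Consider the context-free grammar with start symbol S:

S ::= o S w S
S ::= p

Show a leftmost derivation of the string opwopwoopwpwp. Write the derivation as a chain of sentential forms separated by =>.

S=>oSwS=>opwS=>opwoSwS=>opwopwS=>opwopwoSwS=>opwopwooSwSwS=>opwopwoopwSwS=>opwopwoopwpwS=>opwopwoopwpwp

S => oSwS   [S ::= o S w S]
oSwS => opwS   [S ::= p]
opwS => opwoSwS   [S ::= o S w S]
opwoSwS => opwopwS   [S ::= p]
opwopwS => opwopwoSwS   [S ::= o S w S]
opwopwoSwS => opwopwooSwSwS   [S ::= o S w S]
opwopwooSwSwS => opwopwoopwSwS   [S ::= p]
opwopwoopwSwS => opwopwoopwpwS   [S ::= p]
opwopwoopwpwS => opwopwoopwpwp   [S ::= p]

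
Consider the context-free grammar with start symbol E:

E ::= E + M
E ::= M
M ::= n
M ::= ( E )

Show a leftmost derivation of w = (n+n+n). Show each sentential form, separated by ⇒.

E ⇒ M ⇒ (E) ⇒ (E+M) ⇒ (E+M+M) ⇒ (M+M+M) ⇒ (n+M+M) ⇒ (n+n+M) ⇒ (n+n+n)

E ⇒ M   [E ::= M]
M ⇒ (E)   [M ::= ( E )]
(E) ⇒ (E+M)   [E ::= E + M]
(E+M) ⇒ (E+M+M)   [E ::= E + M]
(E+M+M) ⇒ (M+M+M)   [E ::= M]
(M+M+M) ⇒ (n+M+M)   [M ::= n]
(n+M+M) ⇒ (n+n+M)   [M ::= n]
(n+n+M) ⇒ (n+n+n)   [M ::= n]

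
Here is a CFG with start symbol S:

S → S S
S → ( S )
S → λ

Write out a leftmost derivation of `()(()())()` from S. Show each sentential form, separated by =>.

S => SS => (S)S => ()S => ()SS => ()(S)S => ()(SS)S => ()((S)S)S => ()(()S)S => ()(()(S))S => ()(()())S => ()(()())(S) => ()(()())()

S => SS   [S → S S]
SS => (S)S   [S → ( S )]
(S)S => ()S   [S → λ]
()S => ()SS   [S → S S]
()SS => ()(S)S   [S → ( S )]
()(S)S => ()(SS)S   [S → S S]
()(SS)S => ()((S)S)S   [S → ( S )]
()((S)S)S => ()(()S)S   [S → λ]
()(()S)S => ()(()(S))S   [S → ( S )]
()(()(S))S => ()(()())S   [S → λ]
()(()())S => ()(()())(S)   [S → ( S )]
()(()())(S) => ()(()())()   [S → λ]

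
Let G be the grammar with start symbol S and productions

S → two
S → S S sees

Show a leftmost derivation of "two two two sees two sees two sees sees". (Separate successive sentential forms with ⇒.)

S ⇒ S S sees   [S → S S sees]
S S sees ⇒ two S sees   [S → two]
two S sees ⇒ two S S sees sees   [S → S S sees]
two S S sees sees ⇒ two S S sees S sees sees   [S → S S sees]
two S S sees S sees sees ⇒ two S S sees S sees S sees sees   [S → S S sees]
two S S sees S sees S sees sees ⇒ two two S sees S sees S sees sees   [S → two]
two two S sees S sees S sees sees ⇒ two two two sees S sees S sees sees   [S → two]
two two two sees S sees S sees sees ⇒ two two two sees two sees S sees sees   [S → two]
two two two sees two sees S sees sees ⇒ two two two sees two sees two sees sees   [S → two]

S ⇒ S S sees ⇒ two S sees ⇒ two S S sees sees ⇒ two S S sees S sees sees ⇒ two S S sees S sees S sees sees ⇒ two two S sees S sees S sees sees ⇒ two two two sees S sees S sees sees ⇒ two two two sees two sees S sees sees ⇒ two two two sees two sees two sees sees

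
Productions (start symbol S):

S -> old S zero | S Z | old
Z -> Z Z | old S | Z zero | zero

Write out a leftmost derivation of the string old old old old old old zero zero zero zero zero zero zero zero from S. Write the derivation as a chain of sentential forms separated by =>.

S => old S zero   [S -> old S zero]
old S zero => old S Z zero   [S -> S Z]
old S Z zero => old S Z Z zero   [S -> S Z]
old S Z Z zero => old old S zero Z Z zero   [S -> old S zero]
old old S zero Z Z zero => old old old S zero zero Z Z zero   [S -> old S zero]
old old old S zero zero Z Z zero => old old old old S zero zero zero Z Z zero   [S -> old S zero]
old old old old S zero zero zero Z Z zero => old old old old S Z zero zero zero Z Z zero   [S -> S Z]
old old old old S Z zero zero zero Z Z zero => old old old old old S zero Z zero zero zero Z Z zero   [S -> old S zero]
old old old old old S zero Z zero zero zero Z Z zero => old old old old old old zero Z zero zero zero Z Z zero   [S -> old]
old old old old old old zero Z zero zero zero Z Z zero => old old old old old old zero zero zero zero zero Z Z zero   [Z -> zero]
old old old old old old zero zero zero zero zero Z Z zero => old old old old old old zero zero zero zero zero zero Z zero   [Z -> zero]
old old old old old old zero zero zero zero zero zero Z zero => old old old old old old zero zero zero zero zero zero zero zero   [Z -> zero]

S => old S zero => old S Z zero => old S Z Z zero => old old S zero Z Z zero => old old old S zero zero Z Z zero => old old old old S zero zero zero Z Z zero => old old old old S Z zero zero zero Z Z zero => old old old old old S zero Z zero zero zero Z Z zero => old old old old old old zero Z zero zero zero Z Z zero => old old old old old old zero zero zero zero zero Z Z zero => old old old old old old zero zero zero zero zero zero Z zero => old old old old old old zero zero zero zero zero zero zero zero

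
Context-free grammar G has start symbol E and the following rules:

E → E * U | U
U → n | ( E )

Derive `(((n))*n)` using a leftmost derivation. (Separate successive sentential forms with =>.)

E => U => (E) => (E*U) => (U*U) => ((E)*U) => ((U)*U) => (((E))*U) => (((U))*U) => (((n))*U) => (((n))*n)

E => U   [E → U]
U => (E)   [U → ( E )]
(E) => (E*U)   [E → E * U]
(E*U) => (U*U)   [E → U]
(U*U) => ((E)*U)   [U → ( E )]
((E)*U) => ((U)*U)   [E → U]
((U)*U) => (((E))*U)   [U → ( E )]
(((E))*U) => (((U))*U)   [E → U]
(((U))*U) => (((n))*U)   [U → n]
(((n))*U) => (((n))*n)   [U → n]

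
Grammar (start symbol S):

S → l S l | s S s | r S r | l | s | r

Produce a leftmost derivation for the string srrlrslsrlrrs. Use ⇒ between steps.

S ⇒ sSs ⇒ srSrs ⇒ srrSrrs ⇒ srrlSlrrs ⇒ srrlrSrlrrs ⇒ srrlrsSsrlrrs ⇒ srrlrslsrlrrs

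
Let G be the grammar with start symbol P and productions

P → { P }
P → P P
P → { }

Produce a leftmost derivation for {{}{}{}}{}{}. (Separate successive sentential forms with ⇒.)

P ⇒ PP   [P → P P]
PP ⇒ PPP   [P → P P]
PPP ⇒ {P}PP   [P → { P }]
{P}PP ⇒ {PP}PP   [P → P P]
{PP}PP ⇒ {{}P}PP   [P → { }]
{{}P}PP ⇒ {{}PP}PP   [P → P P]
{{}PP}PP ⇒ {{}{}P}PP   [P → { }]
{{}{}P}PP ⇒ {{}{}{}}PP   [P → { }]
{{}{}{}}PP ⇒ {{}{}{}}{}P   [P → { }]
{{}{}{}}{}P ⇒ {{}{}{}}{}{}   [P → { }]

P ⇒ PP ⇒ PPP ⇒ {P}PP ⇒ {PP}PP ⇒ {{}P}PP ⇒ {{}PP}PP ⇒ {{}{}P}PP ⇒ {{}{}{}}PP ⇒ {{}{}{}}{}P ⇒ {{}{}{}}{}{}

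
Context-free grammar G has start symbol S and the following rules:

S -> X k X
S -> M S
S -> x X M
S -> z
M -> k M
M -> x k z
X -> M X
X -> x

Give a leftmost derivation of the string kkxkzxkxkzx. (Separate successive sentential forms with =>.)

S => XkX   [S -> X k X]
XkX => MXkX   [X -> M X]
MXkX => kMXkX   [M -> k M]
kMXkX => kkMXkX   [M -> k M]
kkMXkX => kkxkzXkX   [M -> x k z]
kkxkzXkX => kkxkzxkX   [X -> x]
kkxkzxkX => kkxkzxkMX   [X -> M X]
kkxkzxkMX => kkxkzxkxkzX   [M -> x k z]
kkxkzxkxkzX => kkxkzxkxkzx   [X -> x]

S => XkX => MXkX => kMXkX => kkMXkX => kkxkzXkX => kkxkzxkX => kkxkzxkMX => kkxkzxkxkzX => kkxkzxkxkzx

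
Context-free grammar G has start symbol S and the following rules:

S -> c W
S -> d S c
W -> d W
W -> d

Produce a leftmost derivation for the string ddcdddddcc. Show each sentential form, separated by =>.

S=>dSc=>ddScc=>ddcWcc=>ddcdWcc=>ddcddWcc=>ddcdddWcc=>ddcddddWcc=>ddcdddddcc

S => dSc   [S -> d S c]
dSc => ddScc   [S -> d S c]
ddScc => ddcWcc   [S -> c W]
ddcWcc => ddcdWcc   [W -> d W]
ddcdWcc => ddcddWcc   [W -> d W]
ddcddWcc => ddcdddWcc   [W -> d W]
ddcdddWcc => ddcddddWcc   [W -> d W]
ddcddddWcc => ddcdddddcc   [W -> d]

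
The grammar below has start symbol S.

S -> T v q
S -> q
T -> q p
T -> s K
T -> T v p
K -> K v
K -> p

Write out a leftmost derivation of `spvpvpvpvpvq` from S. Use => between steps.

S=>Tvq=>Tvpvq=>Tvpvpvq=>Tvpvpvpvq=>Tvpvpvpvpvq=>sKvpvpvpvpvq=>spvpvpvpvpvq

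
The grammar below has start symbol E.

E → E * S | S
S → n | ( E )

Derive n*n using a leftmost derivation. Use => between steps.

E => E*S => S*S => n*S => n*n

E => E*S   [E → E * S]
E*S => S*S   [E → S]
S*S => n*S   [S → n]
n*S => n*n   [S → n]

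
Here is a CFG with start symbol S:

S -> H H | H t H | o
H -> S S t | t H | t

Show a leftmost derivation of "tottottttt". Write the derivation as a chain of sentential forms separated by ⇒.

S ⇒ HtH ⇒ tHtH ⇒ tSSttH ⇒ toSttH ⇒ toHHttH ⇒ toSStHttH ⇒ toHHStHttH ⇒ totHStHttH ⇒ tottStHttH ⇒ tottotHttH ⇒ tottottttH ⇒ tottottttt

S ⇒ HtH   [S -> H t H]
HtH ⇒ tHtH   [H -> t H]
tHtH ⇒ tSSttH   [H -> S S t]
tSSttH ⇒ toSttH   [S -> o]
toSttH ⇒ toHHttH   [S -> H H]
toHHttH ⇒ toSStHttH   [H -> S S t]
toSStHttH ⇒ toHHStHttH   [S -> H H]
toHHStHttH ⇒ totHStHttH   [H -> t]
totHStHttH ⇒ tottStHttH   [H -> t]
tottStHttH ⇒ tottotHttH   [S -> o]
tottotHttH ⇒ tottottttH   [H -> t]
tottottttH ⇒ tottottttt   [H -> t]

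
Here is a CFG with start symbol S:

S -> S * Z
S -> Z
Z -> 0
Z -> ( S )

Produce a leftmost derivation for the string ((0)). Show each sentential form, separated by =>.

S => Z => (S) => (Z) => ((S)) => ((Z)) => ((0))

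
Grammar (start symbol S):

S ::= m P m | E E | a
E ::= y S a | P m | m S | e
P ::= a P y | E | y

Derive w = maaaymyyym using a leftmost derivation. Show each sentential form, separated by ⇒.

S ⇒ mPm ⇒ maPym ⇒ maaPyym ⇒ maaaPyyym ⇒ maaaEyyym ⇒ maaaPmyyym ⇒ maaaymyyym

S ⇒ mPm   [S ::= m P m]
mPm ⇒ maPym   [P ::= a P y]
maPym ⇒ maaPyym   [P ::= a P y]
maaPyym ⇒ maaaPyyym   [P ::= a P y]
maaaPyyym ⇒ maaaEyyym   [P ::= E]
maaaEyyym ⇒ maaaPmyyym   [E ::= P m]
maaaPmyyym ⇒ maaaymyyym   [P ::= y]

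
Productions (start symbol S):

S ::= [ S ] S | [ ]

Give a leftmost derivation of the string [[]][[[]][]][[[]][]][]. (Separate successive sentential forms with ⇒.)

S⇒[S]S⇒[[]]S⇒[[]][S]S⇒[[]][[S]S]S⇒[[]][[[]]S]S⇒[[]][[[]][]]S⇒[[]][[[]][]][S]S⇒[[]][[[]][]][[S]S]S⇒[[]][[[]][]][[[]]S]S⇒[[]][[[]][]][[[]][]]S⇒[[]][[[]][]][[[]][]][]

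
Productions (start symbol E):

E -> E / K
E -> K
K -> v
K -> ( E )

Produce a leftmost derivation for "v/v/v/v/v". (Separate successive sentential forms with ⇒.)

E ⇒ E/K ⇒ E/K/K ⇒ E/K/K/K ⇒ E/K/K/K/K ⇒ K/K/K/K/K ⇒ v/K/K/K/K ⇒ v/v/K/K/K ⇒ v/v/v/K/K ⇒ v/v/v/v/K ⇒ v/v/v/v/v

E ⇒ E/K   [E -> E / K]
E/K ⇒ E/K/K   [E -> E / K]
E/K/K ⇒ E/K/K/K   [E -> E / K]
E/K/K/K ⇒ E/K/K/K/K   [E -> E / K]
E/K/K/K/K ⇒ K/K/K/K/K   [E -> K]
K/K/K/K/K ⇒ v/K/K/K/K   [K -> v]
v/K/K/K/K ⇒ v/v/K/K/K   [K -> v]
v/v/K/K/K ⇒ v/v/v/K/K   [K -> v]
v/v/v/K/K ⇒ v/v/v/v/K   [K -> v]
v/v/v/v/K ⇒ v/v/v/v/v   [K -> v]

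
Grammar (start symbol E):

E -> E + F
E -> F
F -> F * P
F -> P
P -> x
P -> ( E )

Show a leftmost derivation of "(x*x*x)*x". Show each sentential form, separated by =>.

E => F   [E -> F]
F => F*P   [F -> F * P]
F*P => P*P   [F -> P]
P*P => (E)*P   [P -> ( E )]
(E)*P => (F)*P   [E -> F]
(F)*P => (F*P)*P   [F -> F * P]
(F*P)*P => (F*P*P)*P   [F -> F * P]
(F*P*P)*P => (P*P*P)*P   [F -> P]
(P*P*P)*P => (x*P*P)*P   [P -> x]
(x*P*P)*P => (x*x*P)*P   [P -> x]
(x*x*P)*P => (x*x*x)*P   [P -> x]
(x*x*x)*P => (x*x*x)*x   [P -> x]

E => F => F*P => P*P => (E)*P => (F)*P => (F*P)*P => (F*P*P)*P => (P*P*P)*P => (x*P*P)*P => (x*x*P)*P => (x*x*x)*P => (x*x*x)*x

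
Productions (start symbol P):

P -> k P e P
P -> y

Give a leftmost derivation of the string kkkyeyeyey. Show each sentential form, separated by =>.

P => kPeP   [P -> k P e P]
kPeP => kkPePeP   [P -> k P e P]
kkPePeP => kkkPePePeP   [P -> k P e P]
kkkPePePeP => kkkyePePeP   [P -> y]
kkkyePePeP => kkkyeyePeP   [P -> y]
kkkyeyePeP => kkkyeyeyeP   [P -> y]
kkkyeyeyeP => kkkyeyeyey   [P -> y]

P => kPeP => kkPePeP => kkkPePePeP => kkkyePePeP => kkkyeyePeP => kkkyeyeyeP => kkkyeyeyey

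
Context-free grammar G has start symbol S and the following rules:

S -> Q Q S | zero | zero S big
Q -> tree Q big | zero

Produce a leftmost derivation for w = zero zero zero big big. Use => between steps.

S => zero S big => zero zero S big big => zero zero zero big big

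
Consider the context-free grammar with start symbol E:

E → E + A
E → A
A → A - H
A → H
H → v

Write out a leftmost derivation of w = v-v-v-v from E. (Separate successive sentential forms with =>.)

E => A => A-H => A-H-H => A-H-H-H => H-H-H-H => v-H-H-H => v-v-H-H => v-v-v-H => v-v-v-v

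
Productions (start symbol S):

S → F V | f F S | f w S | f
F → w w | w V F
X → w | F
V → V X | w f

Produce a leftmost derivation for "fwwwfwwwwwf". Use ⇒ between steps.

S⇒fwS⇒fwFV⇒fwwVFV⇒fwwVXFV⇒fwwVXXFV⇒fwwwfXXFV⇒fwwwfwXFV⇒fwwwfwwFV⇒fwwwfwwwwV⇒fwwwfwwwwwf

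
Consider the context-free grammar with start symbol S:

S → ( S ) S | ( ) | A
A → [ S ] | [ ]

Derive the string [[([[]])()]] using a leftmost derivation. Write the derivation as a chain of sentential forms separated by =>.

S => A => [S] => [A] => [[S]] => [[(S)S]] => [[(A)S]] => [[([S])S]] => [[([A])S]] => [[([[]])S]] => [[([[]])()]]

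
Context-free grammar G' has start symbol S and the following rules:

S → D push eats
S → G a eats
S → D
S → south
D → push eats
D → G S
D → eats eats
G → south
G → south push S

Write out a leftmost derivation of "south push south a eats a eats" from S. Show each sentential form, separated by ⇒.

S ⇒ G a eats   [S → G a eats]
G a eats ⇒ south push S a eats   [G → south push S]
south push S a eats ⇒ south push G a eats a eats   [S → G a eats]
south push G a eats a eats ⇒ south push south a eats a eats   [G → south]

S ⇒ G a eats ⇒ south push S a eats ⇒ south push G a eats a eats ⇒ south push south a eats a eats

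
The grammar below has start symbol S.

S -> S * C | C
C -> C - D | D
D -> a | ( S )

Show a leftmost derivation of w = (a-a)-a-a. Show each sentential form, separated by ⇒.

S ⇒ C   [S -> C]
C ⇒ C-D   [C -> C - D]
C-D ⇒ C-D-D   [C -> C - D]
C-D-D ⇒ D-D-D   [C -> D]
D-D-D ⇒ (S)-D-D   [D -> ( S )]
(S)-D-D ⇒ (C)-D-D   [S -> C]
(C)-D-D ⇒ (C-D)-D-D   [C -> C - D]
(C-D)-D-D ⇒ (D-D)-D-D   [C -> D]
(D-D)-D-D ⇒ (a-D)-D-D   [D -> a]
(a-D)-D-D ⇒ (a-a)-D-D   [D -> a]
(a-a)-D-D ⇒ (a-a)-a-D   [D -> a]
(a-a)-a-D ⇒ (a-a)-a-a   [D -> a]

S ⇒ C ⇒ C-D ⇒ C-D-D ⇒ D-D-D ⇒ (S)-D-D ⇒ (C)-D-D ⇒ (C-D)-D-D ⇒ (D-D)-D-D ⇒ (a-D)-D-D ⇒ (a-a)-D-D ⇒ (a-a)-a-D ⇒ (a-a)-a-a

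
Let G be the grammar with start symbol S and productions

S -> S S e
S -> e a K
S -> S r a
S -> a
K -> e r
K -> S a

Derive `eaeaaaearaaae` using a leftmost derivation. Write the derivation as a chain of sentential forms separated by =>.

S=>SSe=>eaKSe=>eaSaSe=>eaSraaSe=>eaeaKraaSe=>eaeaSaraaSe=>eaeaSSearaaSe=>eaeaaSearaaSe=>eaeaaaearaaSe=>eaeaaaearaaae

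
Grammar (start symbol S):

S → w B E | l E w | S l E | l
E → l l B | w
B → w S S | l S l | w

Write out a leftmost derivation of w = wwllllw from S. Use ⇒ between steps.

S ⇒ wBE ⇒ wwSSE ⇒ wwlSE ⇒ wwllE ⇒ wwllllB ⇒ wwllllw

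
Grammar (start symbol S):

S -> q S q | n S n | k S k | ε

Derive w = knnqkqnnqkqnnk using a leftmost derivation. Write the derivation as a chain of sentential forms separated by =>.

S => kSk => knSnk => knnSnnk => knnqSqnnk => knnqkSkqnnk => knnqkqSqkqnnk => knnqkqnSnqkqnnk => knnqkqnnqkqnnk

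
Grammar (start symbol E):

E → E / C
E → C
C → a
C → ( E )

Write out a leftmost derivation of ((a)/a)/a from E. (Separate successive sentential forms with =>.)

E => E/C => C/C => (E)/C => (E/C)/C => (C/C)/C => ((E)/C)/C => ((C)/C)/C => ((a)/C)/C => ((a)/a)/C => ((a)/a)/a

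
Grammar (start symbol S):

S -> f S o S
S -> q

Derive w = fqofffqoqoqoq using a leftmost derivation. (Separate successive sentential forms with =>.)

S=>fSoS=>fqoS=>fqofSoS=>fqoffSoSoS=>fqofffSoSoSoS=>fqofffqoSoSoS=>fqofffqoqoSoS=>fqofffqoqoqoS=>fqofffqoqoqoq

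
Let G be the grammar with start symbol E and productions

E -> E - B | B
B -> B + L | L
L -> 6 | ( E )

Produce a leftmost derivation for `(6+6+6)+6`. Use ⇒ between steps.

E ⇒ B   [E -> B]
B ⇒ B+L   [B -> B + L]
B+L ⇒ L+L   [B -> L]
L+L ⇒ (E)+L   [L -> ( E )]
(E)+L ⇒ (B)+L   [E -> B]
(B)+L ⇒ (B+L)+L   [B -> B + L]
(B+L)+L ⇒ (B+L+L)+L   [B -> B + L]
(B+L+L)+L ⇒ (L+L+L)+L   [B -> L]
(L+L+L)+L ⇒ (6+L+L)+L   [L -> 6]
(6+L+L)+L ⇒ (6+6+L)+L   [L -> 6]
(6+6+L)+L ⇒ (6+6+6)+L   [L -> 6]
(6+6+6)+L ⇒ (6+6+6)+6   [L -> 6]

E ⇒ B ⇒ B+L ⇒ L+L ⇒ (E)+L ⇒ (B)+L ⇒ (B+L)+L ⇒ (B+L+L)+L ⇒ (L+L+L)+L ⇒ (6+L+L)+L ⇒ (6+6+L)+L ⇒ (6+6+6)+L ⇒ (6+6+6)+6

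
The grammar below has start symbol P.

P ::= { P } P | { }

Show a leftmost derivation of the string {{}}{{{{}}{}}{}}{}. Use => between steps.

P => {P}P   [P ::= { P } P]
{P}P => {{}}P   [P ::= { }]
{{}}P => {{}}{P}P   [P ::= { P } P]
{{}}{P}P => {{}}{{P}P}P   [P ::= { P } P]
{{}}{{P}P}P => {{}}{{{P}P}P}P   [P ::= { P } P]
{{}}{{{P}P}P}P => {{}}{{{{}}P}P}P   [P ::= { }]
{{}}{{{{}}P}P}P => {{}}{{{{}}{}}P}P   [P ::= { }]
{{}}{{{{}}{}}P}P => {{}}{{{{}}{}}{}}P   [P ::= { }]
{{}}{{{{}}{}}{}}P => {{}}{{{{}}{}}{}}{}   [P ::= { }]

P => {P}P => {{}}P => {{}}{P}P => {{}}{{P}P}P => {{}}{{{P}P}P}P => {{}}{{{{}}P}P}P => {{}}{{{{}}{}}P}P => {{}}{{{{}}{}}{}}P => {{}}{{{{}}{}}{}}{}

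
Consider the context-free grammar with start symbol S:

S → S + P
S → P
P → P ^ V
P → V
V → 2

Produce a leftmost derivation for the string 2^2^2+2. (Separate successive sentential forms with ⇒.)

S ⇒ S+P   [S → S + P]
S+P ⇒ P+P   [S → P]
P+P ⇒ P^V+P   [P → P ^ V]
P^V+P ⇒ P^V^V+P   [P → P ^ V]
P^V^V+P ⇒ V^V^V+P   [P → V]
V^V^V+P ⇒ 2^V^V+P   [V → 2]
2^V^V+P ⇒ 2^2^V+P   [V → 2]
2^2^V+P ⇒ 2^2^2+P   [V → 2]
2^2^2+P ⇒ 2^2^2+V   [P → V]
2^2^2+V ⇒ 2^2^2+2   [V → 2]

S ⇒ S+P ⇒ P+P ⇒ P^V+P ⇒ P^V^V+P ⇒ V^V^V+P ⇒ 2^V^V+P ⇒ 2^2^V+P ⇒ 2^2^2+P ⇒ 2^2^2+V ⇒ 2^2^2+2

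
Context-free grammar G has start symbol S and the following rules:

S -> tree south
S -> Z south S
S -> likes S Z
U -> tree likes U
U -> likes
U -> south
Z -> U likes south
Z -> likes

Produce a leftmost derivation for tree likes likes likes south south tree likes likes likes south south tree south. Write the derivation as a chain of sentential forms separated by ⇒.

S ⇒ Z south S   [S -> Z south S]
Z south S ⇒ U likes south south S   [Z -> U likes south]
U likes south south S ⇒ tree likes U likes south south S   [U -> tree likes U]
tree likes U likes south south S ⇒ tree likes likes likes south south S   [U -> likes]
tree likes likes likes south south S ⇒ tree likes likes likes south south Z south S   [S -> Z south S]
tree likes likes likes south south Z south S ⇒ tree likes likes likes south south U likes south south S   [Z -> U likes south]
tree likes likes likes south south U likes south south S ⇒ tree likes likes likes south south tree likes U likes south south S   [U -> tree likes U]
tree likes likes likes south south tree likes U likes south south S ⇒ tree likes likes likes south south tree likes likes likes south south S   [U -> likes]
tree likes likes likes south south tree likes likes likes south south S ⇒ tree likes likes likes south south tree likes likes likes south south tree south   [S -> tree south]

S ⇒ Z south S ⇒ U likes south south S ⇒ tree likes U likes south south S ⇒ tree likes likes likes south south S ⇒ tree likes likes likes south south Z south S ⇒ tree likes likes likes south south U likes south south S ⇒ tree likes likes likes south south tree likes U likes south south S ⇒ tree likes likes likes south south tree likes likes likes south south S ⇒ tree likes likes likes south south tree likes likes likes south south tree south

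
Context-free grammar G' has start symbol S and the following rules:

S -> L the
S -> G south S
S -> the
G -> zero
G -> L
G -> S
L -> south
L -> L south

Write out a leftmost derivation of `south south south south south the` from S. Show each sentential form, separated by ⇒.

S ⇒ G south S   [S -> G south S]
G south S ⇒ L south S   [G -> L]
L south S ⇒ L south south S   [L -> L south]
L south south S ⇒ L south south south S   [L -> L south]
L south south south S ⇒ south south south south S   [L -> south]
south south south south S ⇒ south south south south L the   [S -> L the]
south south south south L the ⇒ south south south south south the   [L -> south]

S ⇒ G south S ⇒ L south S ⇒ L south south S ⇒ L south south south S ⇒ south south south south S ⇒ south south south south L the ⇒ south south south south south the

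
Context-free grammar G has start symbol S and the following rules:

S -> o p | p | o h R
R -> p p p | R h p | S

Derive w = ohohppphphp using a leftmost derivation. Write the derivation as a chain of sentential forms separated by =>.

S => ohR => ohRhp => ohShp => ohohRhp => ohohRhphp => ohohppphphp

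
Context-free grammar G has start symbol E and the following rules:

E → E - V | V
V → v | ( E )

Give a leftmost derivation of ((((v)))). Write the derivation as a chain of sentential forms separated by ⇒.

E⇒V⇒(E)⇒(V)⇒((E))⇒((V))⇒(((E)))⇒(((V)))⇒((((E))))⇒((((V))))⇒((((v))))

E ⇒ V   [E → V]
V ⇒ (E)   [V → ( E )]
(E) ⇒ (V)   [E → V]
(V) ⇒ ((E))   [V → ( E )]
((E)) ⇒ ((V))   [E → V]
((V)) ⇒ (((E)))   [V → ( E )]
(((E))) ⇒ (((V)))   [E → V]
(((V))) ⇒ ((((E))))   [V → ( E )]
((((E)))) ⇒ ((((V))))   [E → V]
((((V)))) ⇒ ((((v))))   [V → v]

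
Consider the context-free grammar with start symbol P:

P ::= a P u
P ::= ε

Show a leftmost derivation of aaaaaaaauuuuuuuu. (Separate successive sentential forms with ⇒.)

P ⇒ aPu ⇒ aaPuu ⇒ aaaPuuu ⇒ aaaaPuuuu ⇒ aaaaaPuuuuu ⇒ aaaaaaPuuuuuu ⇒ aaaaaaaPuuuuuuu ⇒ aaaaaaaaPuuuuuuuu ⇒ aaaaaaaauuuuuuuu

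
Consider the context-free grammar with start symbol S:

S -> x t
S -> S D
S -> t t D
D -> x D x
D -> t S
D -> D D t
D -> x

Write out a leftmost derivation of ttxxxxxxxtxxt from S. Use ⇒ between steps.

S ⇒ ttD   [S -> t t D]
ttD ⇒ ttDDt   [D -> D D t]
ttDDt ⇒ ttxDxDt   [D -> x D x]
ttxDxDt ⇒ ttxxxDt   [D -> x]
ttxxxDt ⇒ ttxxxxDxt   [D -> x D x]
ttxxxxDxt ⇒ ttxxxxxDxxt   [D -> x D x]
ttxxxxxDxxt ⇒ ttxxxxxDDtxxt   [D -> D D t]
ttxxxxxDDtxxt ⇒ ttxxxxxxDtxxt   [D -> x]
ttxxxxxxDtxxt ⇒ ttxxxxxxxtxxt   [D -> x]

S⇒ttD⇒ttDDt⇒ttxDxDt⇒ttxxxDt⇒ttxxxxDxt⇒ttxxxxxDxxt⇒ttxxxxxDDtxxt⇒ttxxxxxxDtxxt⇒ttxxxxxxxtxxt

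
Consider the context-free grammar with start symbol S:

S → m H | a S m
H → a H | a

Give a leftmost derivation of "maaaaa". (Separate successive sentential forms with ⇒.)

S⇒mH⇒maH⇒maaH⇒maaaH⇒maaaaH⇒maaaaa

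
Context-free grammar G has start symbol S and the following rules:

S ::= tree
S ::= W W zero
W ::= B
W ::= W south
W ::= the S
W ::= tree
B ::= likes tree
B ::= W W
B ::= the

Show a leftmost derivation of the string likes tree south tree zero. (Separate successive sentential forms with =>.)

S => W W zero   [S ::= W W zero]
W W zero => W south W zero   [W ::= W south]
W south W zero => B south W zero   [W ::= B]
B south W zero => likes tree south W zero   [B ::= likes tree]
likes tree south W zero => likes tree south tree zero   [W ::= tree]

S => W W zero => W south W zero => B south W zero => likes tree south W zero => likes tree south tree zero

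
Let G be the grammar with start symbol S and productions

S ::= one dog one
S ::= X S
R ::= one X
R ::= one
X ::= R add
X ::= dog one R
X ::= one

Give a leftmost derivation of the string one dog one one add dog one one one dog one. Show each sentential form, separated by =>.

S => X S => R add S => one X add S => one dog one R add S => one dog one one add S => one dog one one add X S => one dog one one add dog one R S => one dog one one add dog one one S => one dog one one add dog one one one dog one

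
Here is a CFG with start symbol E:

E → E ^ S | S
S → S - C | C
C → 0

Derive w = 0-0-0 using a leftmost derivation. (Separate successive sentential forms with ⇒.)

E⇒S⇒S-C⇒S-C-C⇒C-C-C⇒0-C-C⇒0-0-C⇒0-0-0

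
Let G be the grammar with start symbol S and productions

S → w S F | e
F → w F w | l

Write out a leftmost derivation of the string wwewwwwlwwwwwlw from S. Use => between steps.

S => wSF   [S → w S F]
wSF => wwSFF   [S → w S F]
wwSFF => wweFF   [S → e]
wweFF => wwewFwF   [F → w F w]
wwewFwF => wwewwFwwF   [F → w F w]
wwewwFwwF => wwewwwFwwwF   [F → w F w]
wwewwwFwwwF => wwewwwwFwwwwF   [F → w F w]
wwewwwwFwwwwF => wwewwwwlwwwwF   [F → l]
wwewwwwlwwwwF => wwewwwwlwwwwwFw   [F → w F w]
wwewwwwlwwwwwFw => wwewwwwlwwwwwlw   [F → l]

S => wSF => wwSFF => wweFF => wwewFwF => wwewwFwwF => wwewwwFwwwF => wwewwwwFwwwwF => wwewwwwlwwwwF => wwewwwwlwwwwwFw => wwewwwwlwwwwwlw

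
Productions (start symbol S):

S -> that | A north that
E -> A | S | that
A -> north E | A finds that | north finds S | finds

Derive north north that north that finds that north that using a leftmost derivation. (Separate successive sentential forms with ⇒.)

S ⇒ A north that ⇒ A finds that north that ⇒ north E finds that north that ⇒ north S finds that north that ⇒ north A north that finds that north that ⇒ north north E north that finds that north that ⇒ north north S north that finds that north that ⇒ north north that north that finds that north that

S ⇒ A north that   [S -> A north that]
A north that ⇒ A finds that north that   [A -> A finds that]
A finds that north that ⇒ north E finds that north that   [A -> north E]
north E finds that north that ⇒ north S finds that north that   [E -> S]
north S finds that north that ⇒ north A north that finds that north that   [S -> A north that]
north A north that finds that north that ⇒ north north E north that finds that north that   [A -> north E]
north north E north that finds that north that ⇒ north north S north that finds that north that   [E -> S]
north north S north that finds that north that ⇒ north north that north that finds that north that   [S -> that]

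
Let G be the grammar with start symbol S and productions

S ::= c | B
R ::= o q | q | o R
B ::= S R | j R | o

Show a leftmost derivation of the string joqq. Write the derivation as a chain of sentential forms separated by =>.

S=>B=>SR=>BR=>jRR=>joqR=>joqq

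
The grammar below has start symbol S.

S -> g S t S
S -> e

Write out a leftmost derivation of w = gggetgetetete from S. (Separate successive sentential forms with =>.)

S=>gStS=>ggStStS=>gggStStStS=>gggetStStS=>gggetgStStStS=>gggetgetStStS=>gggetgetetStS=>gggetgetetetS=>gggetgetetete

S => gStS   [S -> g S t S]
gStS => ggStStS   [S -> g S t S]
ggStStS => gggStStStS   [S -> g S t S]
gggStStStS => gggetStStS   [S -> e]
gggetStStS => gggetgStStStS   [S -> g S t S]
gggetgStStStS => gggetgetStStS   [S -> e]
gggetgetStStS => gggetgetetStS   [S -> e]
gggetgetetStS => gggetgetetetS   [S -> e]
gggetgetetetS => gggetgetetete   [S -> e]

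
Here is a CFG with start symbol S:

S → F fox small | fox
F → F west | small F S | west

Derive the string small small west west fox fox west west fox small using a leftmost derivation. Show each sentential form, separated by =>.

S => F fox small => F west fox small => F west west fox small => small F S west west fox small => small small F S S west west fox small => small small F west S S west west fox small => small small west west S S west west fox small => small small west west fox S west west fox small => small small west west fox fox west west fox small

S => F fox small   [S → F fox small]
F fox small => F west fox small   [F → F west]
F west fox small => F west west fox small   [F → F west]
F west west fox small => small F S west west fox small   [F → small F S]
small F S west west fox small => small small F S S west west fox small   [F → small F S]
small small F S S west west fox small => small small F west S S west west fox small   [F → F west]
small small F west S S west west fox small => small small west west S S west west fox small   [F → west]
small small west west S S west west fox small => small small west west fox S west west fox small   [S → fox]
small small west west fox S west west fox small => small small west west fox fox west west fox small   [S → fox]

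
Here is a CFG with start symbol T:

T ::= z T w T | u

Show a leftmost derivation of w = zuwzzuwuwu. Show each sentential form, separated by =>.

T => zTwT => zuwT => zuwzTwT => zuwzzTwTwT => zuwzzuwTwT => zuwzzuwuwT => zuwzzuwuwu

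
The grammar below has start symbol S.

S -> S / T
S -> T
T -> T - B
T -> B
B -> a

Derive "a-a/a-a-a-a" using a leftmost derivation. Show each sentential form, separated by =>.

S=>S/T=>T/T=>T-B/T=>B-B/T=>a-B/T=>a-a/T=>a-a/T-B=>a-a/T-B-B=>a-a/T-B-B-B=>a-a/B-B-B-B=>a-a/a-B-B-B=>a-a/a-a-B-B=>a-a/a-a-a-B=>a-a/a-a-a-a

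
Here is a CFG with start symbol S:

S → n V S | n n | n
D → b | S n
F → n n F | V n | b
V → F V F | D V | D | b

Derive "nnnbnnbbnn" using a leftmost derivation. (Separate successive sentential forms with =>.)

S=>nVS=>nFVFS=>nnnFVFS=>nnnbVFS=>nnnbDFS=>nnnbSnFS=>nnnbnnFS=>nnnbnnVnS=>nnnbnnDVnS=>nnnbnnbVnS=>nnnbnnbbnS=>nnnbnnbbnn

S => nVS   [S → n V S]
nVS => nFVFS   [V → F V F]
nFVFS => nnnFVFS   [F → n n F]
nnnFVFS => nnnbVFS   [F → b]
nnnbVFS => nnnbDFS   [V → D]
nnnbDFS => nnnbSnFS   [D → S n]
nnnbSnFS => nnnbnnFS   [S → n]
nnnbnnFS => nnnbnnVnS   [F → V n]
nnnbnnVnS => nnnbnnDVnS   [V → D V]
nnnbnnDVnS => nnnbnnbVnS   [D → b]
nnnbnnbVnS => nnnbnnbbnS   [V → b]
nnnbnnbbnS => nnnbnnbbnn   [S → n]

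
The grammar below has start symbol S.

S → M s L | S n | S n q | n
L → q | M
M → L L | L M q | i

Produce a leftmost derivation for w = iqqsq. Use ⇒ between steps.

S ⇒ MsL   [S → M s L]
MsL ⇒ LLsL   [M → L L]
LLsL ⇒ MLsL   [L → M]
MLsL ⇒ LLLsL   [M → L L]
LLLsL ⇒ MLLsL   [L → M]
MLLsL ⇒ iLLsL   [M → i]
iLLsL ⇒ iqLsL   [L → q]
iqLsL ⇒ iqqsL   [L → q]
iqqsL ⇒ iqqsq   [L → q]

S ⇒ MsL ⇒ LLsL ⇒ MLsL ⇒ LLLsL ⇒ MLLsL ⇒ iLLsL ⇒ iqLsL ⇒ iqqsL ⇒ iqqsq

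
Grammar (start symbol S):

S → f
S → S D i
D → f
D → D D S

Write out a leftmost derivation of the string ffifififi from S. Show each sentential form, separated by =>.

S => SDi => SDiDi => SDiDiDi => SDiDiDiDi => fDiDiDiDi => ffiDiDiDi => ffifiDiDi => ffififiDi => ffifififi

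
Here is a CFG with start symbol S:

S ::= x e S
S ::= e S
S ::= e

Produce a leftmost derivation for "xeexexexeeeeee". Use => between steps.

S => xeS => xeeS => xeexeS => xeexexeS => xeexexexeS => xeexexexeeS => xeexexexeeeS => xeexexexeeeeS => xeexexexeeeeeS => xeexexexeeeeee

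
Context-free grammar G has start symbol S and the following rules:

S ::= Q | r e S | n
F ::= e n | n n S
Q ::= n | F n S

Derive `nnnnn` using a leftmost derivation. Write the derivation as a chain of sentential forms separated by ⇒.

S⇒Q⇒FnS⇒nnSnS⇒nnnnS⇒nnnnn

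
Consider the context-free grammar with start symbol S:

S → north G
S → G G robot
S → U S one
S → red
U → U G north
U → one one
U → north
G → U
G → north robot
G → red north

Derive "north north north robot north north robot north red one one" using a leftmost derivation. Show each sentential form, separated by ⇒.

S ⇒ U S one   [S → U S one]
U S one ⇒ north S one   [U → north]
north S one ⇒ north U S one one   [S → U S one]
north U S one one ⇒ north U G north S one one   [U → U G north]
north U G north S one one ⇒ north U G north G north S one one   [U → U G north]
north U G north G north S one one ⇒ north north G north G north S one one   [U → north]
north north G north G north S one one ⇒ north north north robot north G north S one one   [G → north robot]
north north north robot north G north S one one ⇒ north north north robot north north robot north S one one   [G → north robot]
north north north robot north north robot north S one one ⇒ north north north robot north north robot north red one one   [S → red]

S ⇒ U S one ⇒ north S one ⇒ north U S one one ⇒ north U G north S one one ⇒ north U G north G north S one one ⇒ north north G north G north S one one ⇒ north north north robot north G north S one one ⇒ north north north robot north north robot north S one one ⇒ north north north robot north north robot north red one one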